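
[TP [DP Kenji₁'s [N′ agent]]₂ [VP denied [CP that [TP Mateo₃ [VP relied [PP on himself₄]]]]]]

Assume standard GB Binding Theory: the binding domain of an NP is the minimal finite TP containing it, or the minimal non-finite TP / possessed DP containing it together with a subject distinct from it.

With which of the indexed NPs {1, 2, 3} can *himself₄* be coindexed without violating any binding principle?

*himself* is an anaphor, so Principle A applies: it must be bound in its binding domain.
Binding domain of *himself₄*: the embedded TP, whose subject is Mateo₃.
*Kenji₁* does not c-command the anaphor → cannot bind it.
*[Kenji₁'s agent]₂* c-commands the anaphor but is outside its binding domain → cannot satisfy Principle A.
*Mateo₃* c-commands the anaphor within its binding domain → licit binder.

{3}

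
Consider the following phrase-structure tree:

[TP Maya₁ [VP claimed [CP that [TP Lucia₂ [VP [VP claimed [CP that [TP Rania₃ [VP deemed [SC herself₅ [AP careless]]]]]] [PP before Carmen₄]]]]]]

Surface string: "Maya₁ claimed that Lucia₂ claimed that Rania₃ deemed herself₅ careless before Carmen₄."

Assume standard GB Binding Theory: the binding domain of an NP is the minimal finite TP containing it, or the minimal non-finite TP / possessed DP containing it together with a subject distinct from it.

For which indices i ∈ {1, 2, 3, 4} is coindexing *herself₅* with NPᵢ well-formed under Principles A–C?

{3}

*herself* is an anaphor, so Principle A applies: it must be bound in its binding domain.
Binding domain of *herself₅*: the embedded TP, whose subject is Rania₃.
*Maya₁* c-commands the anaphor but is outside its binding domain → cannot satisfy Principle A.
*Lucia₂* c-commands the anaphor but is outside its binding domain → cannot satisfy Principle A.
*Rania₃* c-commands the anaphor within its binding domain → licit binder.
*Carmen₄* does not c-command the anaphor → cannot bind it.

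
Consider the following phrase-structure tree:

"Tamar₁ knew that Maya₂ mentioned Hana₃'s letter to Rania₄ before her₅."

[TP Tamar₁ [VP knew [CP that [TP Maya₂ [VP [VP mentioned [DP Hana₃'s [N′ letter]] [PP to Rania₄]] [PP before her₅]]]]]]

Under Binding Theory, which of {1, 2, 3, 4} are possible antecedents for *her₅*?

*her* is a pronoun, so Principle B applies: it must be free in its binding domain.
Binding domain of *her₅*: the embedded TP, whose subject is Maya₂.
*Tamar₁* c-commands the pronoun but from outside its binding domain, and is not c-commanded by it → coindexation permitted.
*Maya₂* c-commands the pronoun within its binding domain → coindexation would violate Principle B.
*Hana₃* and the pronoun do not c-command one another → neither Principle B nor Principle C is at stake; coindexation permitted.
*Rania₄* and the pronoun do not c-command one another → neither Principle B nor Principle C is at stake; coindexation permitted.

{1, 3, 4}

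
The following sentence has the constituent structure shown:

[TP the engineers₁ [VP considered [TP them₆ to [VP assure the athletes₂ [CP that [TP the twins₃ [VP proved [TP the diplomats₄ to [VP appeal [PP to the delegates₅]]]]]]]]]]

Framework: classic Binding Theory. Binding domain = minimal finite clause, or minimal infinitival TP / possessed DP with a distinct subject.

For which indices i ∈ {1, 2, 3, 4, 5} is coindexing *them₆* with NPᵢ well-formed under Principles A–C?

*them* is a pronoun, so Principle B applies: it must be free in its binding domain.
Binding domain of *them₆*: the matrix TP, whose subject is the engineers₁.
*the engineers₁* c-commands the pronoun within its binding domain → coindexation would violate Principle B.
*the athletes₂*: the pronoun c-commands this R-expression → coindexation would violate Principle C on *the athletes₂*.
*the twins₃*: the pronoun c-commands this R-expression → coindexation would violate Principle C on *the twins₃*.
*the diplomats₄*: the pronoun c-commands this R-expression → coindexation would violate Principle C on *the diplomats₄*.
*the delegates₅*: the pronoun c-commands this R-expression → coindexation would violate Principle C on *the delegates₅*.

none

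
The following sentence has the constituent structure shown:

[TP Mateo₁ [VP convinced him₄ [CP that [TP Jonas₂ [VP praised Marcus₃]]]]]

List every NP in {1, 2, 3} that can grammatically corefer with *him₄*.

*him* is a pronoun, so Principle B applies: it must be free in its binding domain.
Binding domain of *him₄*: the matrix TP, whose subject is Mateo₁.
*Mateo₁* c-commands the pronoun within its binding domain → coindexation would violate Principle B.
*Jonas₂*: the pronoun c-commands this R-expression → coindexation would violate Principle C on *Jonas₂*.
*Marcus₃*: the pronoun c-commands this R-expression → coindexation would violate Principle C on *Marcus₃*.

none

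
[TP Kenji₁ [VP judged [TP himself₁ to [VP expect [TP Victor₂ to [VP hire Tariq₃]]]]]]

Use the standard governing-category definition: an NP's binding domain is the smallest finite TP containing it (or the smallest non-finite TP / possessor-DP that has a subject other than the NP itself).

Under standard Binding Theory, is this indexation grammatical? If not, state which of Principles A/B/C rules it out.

grammatical

The two coindexed NPs are *Kenji₁* and *himself₁*.
*himself₁* is an anaphor; its binding domain is the matrix TP, whose subject is Kenji₁. *Kenji₁* c-commands it within that domain and shares its index, so Principle A is satisfied.
*Kenji₁* is an R-expression; *himself₁* does not c-command it, and no other NP shares its index, so Principle C is satisfied.
All principles are respected.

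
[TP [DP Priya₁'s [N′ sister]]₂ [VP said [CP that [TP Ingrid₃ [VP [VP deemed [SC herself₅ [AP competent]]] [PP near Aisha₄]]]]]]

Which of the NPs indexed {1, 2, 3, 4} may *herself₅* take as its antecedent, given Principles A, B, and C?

{3}

*herself* is an anaphor, so Principle A applies: it must be bound in its binding domain.
Binding domain of *herself₅*: the embedded TP, whose subject is Ingrid₃.
*Priya₁* does not c-command the anaphor → cannot bind it.
*[Priya₁'s sister]₂* c-commands the anaphor but is outside its binding domain → cannot satisfy Principle A.
*Ingrid₃* c-commands the anaphor within its binding domain → licit binder.
*Aisha₄* does not c-command the anaphor → cannot bind it.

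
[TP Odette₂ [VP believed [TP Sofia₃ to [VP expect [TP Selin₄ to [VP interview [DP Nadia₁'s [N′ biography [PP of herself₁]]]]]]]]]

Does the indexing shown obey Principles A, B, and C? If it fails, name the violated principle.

grammatical

The two coindexed NPs are *Nadia₁* and *herself₁*.
*herself₁* is an anaphor; its binding domain is the possessed DP, whose subject is Nadia₁. *Nadia₁* c-commands it within that domain and shares its index, so Principle A is satisfied.
*Nadia₁* is an R-expression; *herself₁* does not c-command it, and no other NP shares its index, so Principle C is satisfied.
All principles are respected.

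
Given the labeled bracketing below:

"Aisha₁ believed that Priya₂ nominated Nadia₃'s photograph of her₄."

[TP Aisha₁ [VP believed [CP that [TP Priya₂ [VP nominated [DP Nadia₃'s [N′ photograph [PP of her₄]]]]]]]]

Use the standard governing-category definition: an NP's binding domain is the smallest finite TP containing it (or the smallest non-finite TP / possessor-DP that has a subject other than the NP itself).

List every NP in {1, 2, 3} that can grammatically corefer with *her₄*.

*her* is a pronoun, so Principle B applies: it must be free in its binding domain.
Binding domain of *her₄*: the possessed DP, whose subject is Nadia₃.
*Aisha₁* c-commands the pronoun but from outside its binding domain, and is not c-commanded by it → coindexation permitted.
*Priya₂* c-commands the pronoun but from outside its binding domain, and is not c-commanded by it → coindexation permitted.
*Nadia₃* c-commands the pronoun within its binding domain → coindexation would violate Principle B.

{1, 2}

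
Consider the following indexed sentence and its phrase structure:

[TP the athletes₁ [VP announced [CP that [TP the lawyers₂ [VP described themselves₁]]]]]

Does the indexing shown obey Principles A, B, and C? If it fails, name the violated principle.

Principle A

The two coindexed NPs are *the athletes₁* and *themselves₁*.
*themselves₁* is an anaphor. Principle A requires it to be bound within its binding domain — the embedded TP, whose subject is the lawyers₂.
Within that domain it is c-commanded by *the lawyers₂*, which does not share its index.
*the athletes₁* does c-command the anaphor, but from outside its binding domain.
The anaphor is unbound in its domain → Principle A violation.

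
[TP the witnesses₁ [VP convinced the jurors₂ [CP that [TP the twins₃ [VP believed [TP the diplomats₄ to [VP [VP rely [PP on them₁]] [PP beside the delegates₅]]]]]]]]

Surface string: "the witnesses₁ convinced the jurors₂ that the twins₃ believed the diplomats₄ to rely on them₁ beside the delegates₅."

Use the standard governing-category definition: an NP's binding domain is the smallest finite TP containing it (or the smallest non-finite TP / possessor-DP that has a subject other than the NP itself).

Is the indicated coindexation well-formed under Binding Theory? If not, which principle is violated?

The two coindexed NPs are *the witnesses₁* and *them₁*.
*them₁* is a pronoun; its binding domain is the embedded TP, whose subject is the diplomats₄. Within that domain it is c-commanded only by *the diplomats₄*, which carries a different index — the pronoun is free locally, so Principle B holds.
*the witnesses₁* is an R-expression; *them₁* does not c-command it, and no other NP shares its index, so Principle C is satisfied.
All principles are respected.

grammatical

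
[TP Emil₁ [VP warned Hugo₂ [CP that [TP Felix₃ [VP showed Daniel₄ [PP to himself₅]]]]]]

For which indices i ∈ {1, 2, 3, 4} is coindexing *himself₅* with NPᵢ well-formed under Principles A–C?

*himself* is an anaphor, so Principle A applies: it must be bound in its binding domain.
Binding domain of *himself₅*: the embedded TP, whose subject is Felix₃.
*Emil₁* c-commands the anaphor but is outside its binding domain → cannot satisfy Principle A.
*Hugo₂* c-commands the anaphor but is outside its binding domain → cannot satisfy Principle A.
*Felix₃* c-commands the anaphor within its binding domain → licit binder.
*Daniel₄* c-commands the anaphor within its binding domain → licit binder.

{3, 4}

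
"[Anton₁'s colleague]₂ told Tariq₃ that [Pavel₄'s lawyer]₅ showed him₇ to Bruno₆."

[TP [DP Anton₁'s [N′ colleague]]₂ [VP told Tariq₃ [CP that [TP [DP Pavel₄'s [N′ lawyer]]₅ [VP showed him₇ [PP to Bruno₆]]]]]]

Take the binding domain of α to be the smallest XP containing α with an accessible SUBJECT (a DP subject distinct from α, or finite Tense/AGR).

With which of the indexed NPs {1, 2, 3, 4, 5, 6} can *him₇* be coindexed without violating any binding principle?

*him* is a pronoun, so Principle B applies: it must be free in its binding domain.
Binding domain of *him₇*: the embedded TP, whose subject is [Pavel₄'s lawyer]₅.
*Anton₁* and the pronoun do not c-command one another → neither Principle B nor Principle C is at stake; coindexation permitted.
*[Anton₁'s colleague]₂* c-commands the pronoun but from outside its binding domain, and is not c-commanded by it → coindexation permitted.
*Tariq₃* c-commands the pronoun but from outside its binding domain, and is not c-commanded by it → coindexation permitted.
*Pavel₄* and the pronoun do not c-command one another → neither Principle B nor Principle C is at stake; coindexation permitted.
*[Pavel₄'s lawyer]₅* c-commands the pronoun within its binding domain → coindexation would violate Principle B.
*Bruno₆*: the pronoun c-commands this R-expression → coindexation would violate Principle C on *Bruno₆*.

{1, 2, 3, 4}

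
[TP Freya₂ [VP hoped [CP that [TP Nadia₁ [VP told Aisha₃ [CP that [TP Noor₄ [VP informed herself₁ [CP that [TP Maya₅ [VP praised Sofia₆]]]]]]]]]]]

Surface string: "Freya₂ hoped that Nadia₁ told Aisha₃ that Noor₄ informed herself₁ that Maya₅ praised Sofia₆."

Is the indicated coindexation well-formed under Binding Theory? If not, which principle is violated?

Principle A

The two coindexed NPs are *Nadia₁* and *herself₁*.
*herself₁* is an anaphor. Principle A requires it to be bound within its binding domain — the embedded TP, whose subject is Noor₄.
Within that domain it is c-commanded by *Noor₄*, which does not share its index.
*Nadia₁* does c-command the anaphor, but from outside its binding domain.
The anaphor is unbound in its domain → Principle A violation.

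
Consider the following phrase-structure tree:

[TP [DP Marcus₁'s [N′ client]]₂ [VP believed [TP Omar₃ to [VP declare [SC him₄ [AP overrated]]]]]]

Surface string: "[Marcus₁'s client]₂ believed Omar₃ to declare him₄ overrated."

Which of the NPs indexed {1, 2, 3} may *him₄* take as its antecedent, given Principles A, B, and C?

*him* is a pronoun, so Principle B applies: it must be free in its binding domain.
Binding domain of *him₄*: the embedded TP, whose subject is Omar₃.
*Marcus₁* and the pronoun do not c-command one another → neither Principle B nor Principle C is at stake; coindexation permitted.
*[Marcus₁'s client]₂* c-commands the pronoun but from outside its binding domain, and is not c-commanded by it → coindexation permitted.
*Omar₃* c-commands the pronoun within its binding domain → coindexation would violate Principle B.

{1, 2}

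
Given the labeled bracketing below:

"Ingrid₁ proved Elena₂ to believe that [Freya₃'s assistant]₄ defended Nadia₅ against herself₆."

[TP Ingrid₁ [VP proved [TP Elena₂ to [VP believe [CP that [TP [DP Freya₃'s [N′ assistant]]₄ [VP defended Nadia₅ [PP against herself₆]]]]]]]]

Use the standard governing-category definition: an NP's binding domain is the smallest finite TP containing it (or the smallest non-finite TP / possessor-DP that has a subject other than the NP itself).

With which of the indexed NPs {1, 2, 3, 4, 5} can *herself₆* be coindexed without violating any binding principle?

{4, 5}

*herself* is an anaphor, so Principle A applies: it must be bound in its binding domain.
Binding domain of *herself₆*: the embedded TP, whose subject is [Freya₃'s assistant]₄.
*Ingrid₁* c-commands the anaphor but is outside its binding domain → cannot satisfy Principle A.
*Elena₂* c-commands the anaphor but is outside its binding domain → cannot satisfy Principle A.
*Freya₃* does not c-command the anaphor → cannot bind it.
*[Freya₃'s assistant]₄* c-commands the anaphor within its binding domain → licit binder.
*Nadia₅* c-commands the anaphor within its binding domain → licit binder.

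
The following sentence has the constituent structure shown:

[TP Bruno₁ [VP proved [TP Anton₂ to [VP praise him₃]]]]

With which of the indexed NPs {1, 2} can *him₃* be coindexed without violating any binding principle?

*him* is a pronoun, so Principle B applies: it must be free in its binding domain.
Binding domain of *him₃*: the embedded TP, whose subject is Anton₂.
*Bruno₁* c-commands the pronoun but from outside its binding domain, and is not c-commanded by it → coindexation permitted.
*Anton₂* c-commands the pronoun within its binding domain → coindexation would violate Principle B.

{1}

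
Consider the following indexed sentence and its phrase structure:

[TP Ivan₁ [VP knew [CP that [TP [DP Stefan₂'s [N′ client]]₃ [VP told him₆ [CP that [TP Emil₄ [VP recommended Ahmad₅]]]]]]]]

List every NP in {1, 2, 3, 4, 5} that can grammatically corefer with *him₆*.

*him* is a pronoun, so Principle B applies: it must be free in its binding domain.
Binding domain of *him₆*: the embedded TP, whose subject is [Stefan₂'s client]₃.
*Ivan₁* c-commands the pronoun but from outside its binding domain, and is not c-commanded by it → coindexation permitted.
*Stefan₂* and the pronoun do not c-command one another → neither Principle B nor Principle C is at stake; coindexation permitted.
*[Stefan₂'s client]₃* c-commands the pronoun within its binding domain → coindexation would violate Principle B.
*Emil₄*: the pronoun c-commands this R-expression → coindexation would violate Principle C on *Emil₄*.
*Ahmad₅*: the pronoun c-commands this R-expression → coindexation would violate Principle C on *Ahmad₅*.

{1, 2}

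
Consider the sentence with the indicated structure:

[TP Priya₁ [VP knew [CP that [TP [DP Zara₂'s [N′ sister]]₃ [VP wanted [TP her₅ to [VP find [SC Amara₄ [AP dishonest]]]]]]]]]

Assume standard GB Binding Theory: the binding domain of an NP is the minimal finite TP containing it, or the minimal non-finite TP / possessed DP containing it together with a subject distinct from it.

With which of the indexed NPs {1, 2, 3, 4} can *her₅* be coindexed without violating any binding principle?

*her* is a pronoun, so Principle B applies: it must be free in its binding domain.
Binding domain of *her₅*: the embedded TP, whose subject is [Zara₂'s sister]₃.
*Priya₁* c-commands the pronoun but from outside its binding domain, and is not c-commanded by it → coindexation permitted.
*Zara₂* and the pronoun do not c-command one another → neither Principle B nor Principle C is at stake; coindexation permitted.
*[Zara₂'s sister]₃* c-commands the pronoun within its binding domain → coindexation would violate Principle B.
*Amara₄*: the pronoun c-commands this R-expression → coindexation would violate Principle C on *Amara₄*.

{1, 2}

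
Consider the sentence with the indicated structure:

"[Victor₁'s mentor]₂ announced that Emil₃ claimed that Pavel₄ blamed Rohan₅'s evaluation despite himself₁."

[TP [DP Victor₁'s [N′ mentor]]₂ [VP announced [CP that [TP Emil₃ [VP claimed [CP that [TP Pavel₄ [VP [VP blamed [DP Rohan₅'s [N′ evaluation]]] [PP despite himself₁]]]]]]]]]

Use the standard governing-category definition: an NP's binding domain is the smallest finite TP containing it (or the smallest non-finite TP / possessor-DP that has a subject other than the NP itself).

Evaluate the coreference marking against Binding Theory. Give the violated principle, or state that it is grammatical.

Principle A

The two coindexed NPs are *Victor₁* and *himself₁*.
*himself₁* is an anaphor. Principle A requires it to be bound within its binding domain — the embedded TP, whose subject is Pavel₄.
Within that domain it is c-commanded by *Pavel₄*, which does not share its index.
*Victor₁* does not c-command the anaphor at all.
The anaphor is unbound in its domain → Principle A violation.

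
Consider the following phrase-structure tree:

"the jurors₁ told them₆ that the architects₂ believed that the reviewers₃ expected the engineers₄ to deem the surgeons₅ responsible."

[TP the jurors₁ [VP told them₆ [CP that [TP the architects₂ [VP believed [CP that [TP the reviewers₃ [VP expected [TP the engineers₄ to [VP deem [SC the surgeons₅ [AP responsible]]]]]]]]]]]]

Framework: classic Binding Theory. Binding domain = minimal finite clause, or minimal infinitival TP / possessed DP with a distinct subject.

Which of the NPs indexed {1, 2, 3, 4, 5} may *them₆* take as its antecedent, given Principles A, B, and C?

none

*them* is a pronoun, so Principle B applies: it must be free in its binding domain.
Binding domain of *them₆*: the matrix TP, whose subject is the jurors₁.
*the jurors₁* c-commands the pronoun within its binding domain → coindexation would violate Principle B.
*the architects₂*: the pronoun c-commands this R-expression → coindexation would violate Principle C on *the architects₂*.
*the reviewers₃*: the pronoun c-commands this R-expression → coindexation would violate Principle C on *the reviewers₃*.
*the engineers₄*: the pronoun c-commands this R-expression → coindexation would violate Principle C on *the engineers₄*.
*the surgeons₅*: the pronoun c-commands this R-expression → coindexation would violate Principle C on *the surgeons₅*.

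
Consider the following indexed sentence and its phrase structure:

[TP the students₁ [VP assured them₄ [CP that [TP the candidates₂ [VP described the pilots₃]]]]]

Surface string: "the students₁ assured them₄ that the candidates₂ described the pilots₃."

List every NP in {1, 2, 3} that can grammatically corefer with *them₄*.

*them* is a pronoun, so Principle B applies: it must be free in its binding domain.
Binding domain of *them₄*: the matrix TP, whose subject is the students₁.
*the students₁* c-commands the pronoun within its binding domain → coindexation would violate Principle B.
*the candidates₂*: the pronoun c-commands this R-expression → coindexation would violate Principle C on *the candidates₂*.
*the pilots₃*: the pronoun c-commands this R-expression → coindexation would violate Principle C on *the pilots₃*.

none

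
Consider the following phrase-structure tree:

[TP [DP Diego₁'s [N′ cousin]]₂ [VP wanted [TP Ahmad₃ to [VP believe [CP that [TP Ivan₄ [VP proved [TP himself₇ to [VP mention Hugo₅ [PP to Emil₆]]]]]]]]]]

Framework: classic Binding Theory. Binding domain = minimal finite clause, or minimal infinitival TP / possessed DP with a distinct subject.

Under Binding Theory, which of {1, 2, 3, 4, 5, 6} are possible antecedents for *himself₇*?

*himself* is an anaphor, so Principle A applies: it must be bound in its binding domain.
Binding domain of *himself₇*: the embedded TP, whose subject is Ivan₄.
*Diego₁* does not c-command the anaphor → cannot bind it.
*[Diego₁'s cousin]₂* c-commands the anaphor but is outside its binding domain → cannot satisfy Principle A.
*Ahmad₃* c-commands the anaphor but is outside its binding domain → cannot satisfy Principle A.
*Ivan₄* c-commands the anaphor within its binding domain → licit binder.
*Hugo₅* does not c-command the anaphor → cannot bind it.
*Emil₆* does not c-command the anaphor → cannot bind it.

{4}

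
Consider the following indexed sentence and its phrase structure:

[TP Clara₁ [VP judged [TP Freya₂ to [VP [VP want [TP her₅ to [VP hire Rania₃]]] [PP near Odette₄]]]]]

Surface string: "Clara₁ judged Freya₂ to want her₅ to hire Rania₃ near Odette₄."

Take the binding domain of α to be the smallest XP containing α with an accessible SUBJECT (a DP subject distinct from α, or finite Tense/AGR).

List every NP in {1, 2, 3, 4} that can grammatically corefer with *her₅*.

{1, 4}

*her* is a pronoun, so Principle B applies: it must be free in its binding domain.
Binding domain of *her₅*: the embedded TP, whose subject is Freya₂.
*Clara₁* c-commands the pronoun but from outside its binding domain, and is not c-commanded by it → coindexation permitted.
*Freya₂* c-commands the pronoun within its binding domain → coindexation would violate Principle B.
*Rania₃*: the pronoun c-commands this R-expression → coindexation would violate Principle C on *Rania₃*.
*Odette₄* and the pronoun do not c-command one another → neither Principle B nor Principle C is at stake; coindexation permitted.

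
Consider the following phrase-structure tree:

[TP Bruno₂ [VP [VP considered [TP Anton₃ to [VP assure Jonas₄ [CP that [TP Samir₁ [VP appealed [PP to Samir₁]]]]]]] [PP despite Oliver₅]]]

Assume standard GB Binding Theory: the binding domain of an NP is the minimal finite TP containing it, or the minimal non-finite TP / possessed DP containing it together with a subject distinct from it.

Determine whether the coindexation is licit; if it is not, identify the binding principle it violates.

Principle C

The two coindexed NPs are *Samir₁* (the lower occurrence) and *Samir₁* (the higher occurrence).
*Samir₁* (the lower occurrence) is an R-expression. Principle C requires it to be free everywhere.
*Samir₁* (the higher occurrence) c-commands it and carries the same index.
The R-expression is bound → Principle C violation.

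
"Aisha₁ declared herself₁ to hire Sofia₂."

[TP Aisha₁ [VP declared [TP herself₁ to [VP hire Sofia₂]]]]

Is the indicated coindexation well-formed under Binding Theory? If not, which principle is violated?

The two coindexed NPs are *Aisha₁* and *herself₁*.
*herself₁* is an anaphor; its binding domain is the matrix TP, whose subject is Aisha₁. *Aisha₁* c-commands it within that domain and shares its index, so Principle A is satisfied.
*Aisha₁* is an R-expression; *herself₁* does not c-command it, and no other NP shares its index, so Principle C is satisfied.
All principles are respected.

grammatical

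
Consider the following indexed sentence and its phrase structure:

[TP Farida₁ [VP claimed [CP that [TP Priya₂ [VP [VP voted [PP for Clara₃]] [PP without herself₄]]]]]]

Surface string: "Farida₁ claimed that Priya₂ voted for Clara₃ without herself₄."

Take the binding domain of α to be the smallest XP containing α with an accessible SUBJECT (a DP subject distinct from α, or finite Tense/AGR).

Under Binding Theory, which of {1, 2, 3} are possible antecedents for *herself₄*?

{2}

*herself* is an anaphor, so Principle A applies: it must be bound in its binding domain.
Binding domain of *herself₄*: the embedded TP, whose subject is Priya₂.
*Farida₁* c-commands the anaphor but is outside its binding domain → cannot satisfy Principle A.
*Priya₂* c-commands the anaphor within its binding domain → licit binder.
*Clara₃* does not c-command the anaphor → cannot bind it.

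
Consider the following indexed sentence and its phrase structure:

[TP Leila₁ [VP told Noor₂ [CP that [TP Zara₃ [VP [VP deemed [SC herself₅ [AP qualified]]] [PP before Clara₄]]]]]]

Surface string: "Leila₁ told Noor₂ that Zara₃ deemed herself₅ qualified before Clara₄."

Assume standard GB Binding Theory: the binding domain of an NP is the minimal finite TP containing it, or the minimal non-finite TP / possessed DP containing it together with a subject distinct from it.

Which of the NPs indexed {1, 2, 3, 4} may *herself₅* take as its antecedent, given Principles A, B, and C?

*herself* is an anaphor, so Principle A applies: it must be bound in its binding domain.
Binding domain of *herself₅*: the embedded TP, whose subject is Zara₃.
*Leila₁* c-commands the anaphor but is outside its binding domain → cannot satisfy Principle A.
*Noor₂* c-commands the anaphor but is outside its binding domain → cannot satisfy Principle A.
*Zara₃* c-commands the anaphor within its binding domain → licit binder.
*Clara₄* does not c-command the anaphor → cannot bind it.

{3}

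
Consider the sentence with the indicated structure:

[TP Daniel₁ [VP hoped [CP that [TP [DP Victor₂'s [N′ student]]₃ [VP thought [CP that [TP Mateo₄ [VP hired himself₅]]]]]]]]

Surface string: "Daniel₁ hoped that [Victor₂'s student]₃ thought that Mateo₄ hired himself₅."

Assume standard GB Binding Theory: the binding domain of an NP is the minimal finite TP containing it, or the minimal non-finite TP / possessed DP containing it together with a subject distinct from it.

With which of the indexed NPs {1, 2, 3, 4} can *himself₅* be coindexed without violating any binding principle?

{4}

*himself* is an anaphor, so Principle A applies: it must be bound in its binding domain.
Binding domain of *himself₅*: the embedded TP, whose subject is Mateo₄.
*Daniel₁* c-commands the anaphor but is outside its binding domain → cannot satisfy Principle A.
*Victor₂* does not c-command the anaphor → cannot bind it.
*[Victor₂'s student]₃* c-commands the anaphor but is outside its binding domain → cannot satisfy Principle A.
*Mateo₄* c-commands the anaphor within its binding domain → licit binder.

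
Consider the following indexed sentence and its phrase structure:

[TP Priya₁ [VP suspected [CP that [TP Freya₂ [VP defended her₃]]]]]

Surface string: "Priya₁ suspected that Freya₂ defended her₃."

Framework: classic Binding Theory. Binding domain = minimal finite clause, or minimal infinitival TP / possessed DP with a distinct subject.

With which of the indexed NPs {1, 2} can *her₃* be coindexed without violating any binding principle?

{1}

*her* is a pronoun, so Principle B applies: it must be free in its binding domain.
Binding domain of *her₃*: the embedded TP, whose subject is Freya₂.
*Priya₁* c-commands the pronoun but from outside its binding domain, and is not c-commanded by it → coindexation permitted.
*Freya₂* c-commands the pronoun within its binding domain → coindexation would violate Principle B.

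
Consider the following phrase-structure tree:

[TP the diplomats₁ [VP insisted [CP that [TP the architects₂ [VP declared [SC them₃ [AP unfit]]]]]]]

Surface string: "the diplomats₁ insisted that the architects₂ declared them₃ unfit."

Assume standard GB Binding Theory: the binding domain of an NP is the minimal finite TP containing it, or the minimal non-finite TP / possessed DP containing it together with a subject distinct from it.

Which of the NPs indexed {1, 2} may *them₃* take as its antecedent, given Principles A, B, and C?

{1}

*them* is a pronoun, so Principle B applies: it must be free in its binding domain.
Binding domain of *them₃*: the embedded TP, whose subject is the architects₂.
*the diplomats₁* c-commands the pronoun but from outside its binding domain, and is not c-commanded by it → coindexation permitted.
*the architects₂* c-commands the pronoun within its binding domain → coindexation would violate Principle B.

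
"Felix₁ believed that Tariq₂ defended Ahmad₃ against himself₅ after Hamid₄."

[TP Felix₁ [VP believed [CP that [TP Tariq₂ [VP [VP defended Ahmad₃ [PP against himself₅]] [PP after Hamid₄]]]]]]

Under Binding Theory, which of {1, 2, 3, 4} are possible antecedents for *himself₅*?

{2, 3}

*himself* is an anaphor, so Principle A applies: it must be bound in its binding domain.
Binding domain of *himself₅*: the embedded TP, whose subject is Tariq₂.
*Felix₁* c-commands the anaphor but is outside its binding domain → cannot satisfy Principle A.
*Tariq₂* c-commands the anaphor within its binding domain → licit binder.
*Ahmad₃* c-commands the anaphor within its binding domain → licit binder.
*Hamid₄* does not c-command the anaphor → cannot bind it.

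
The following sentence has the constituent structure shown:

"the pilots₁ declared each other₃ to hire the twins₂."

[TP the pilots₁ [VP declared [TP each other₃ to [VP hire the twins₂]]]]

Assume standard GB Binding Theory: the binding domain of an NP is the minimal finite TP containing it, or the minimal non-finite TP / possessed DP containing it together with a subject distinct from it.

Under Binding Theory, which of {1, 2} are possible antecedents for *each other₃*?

{1}

*each other* is an anaphor, so Principle A applies: it must be bound in its binding domain.
Binding domain of *each other₃*: the matrix TP, whose subject is the pilots₁.
*the pilots₁* c-commands the anaphor within its binding domain → licit binder.
*the twins₂* does not c-command the anaphor → cannot bind it.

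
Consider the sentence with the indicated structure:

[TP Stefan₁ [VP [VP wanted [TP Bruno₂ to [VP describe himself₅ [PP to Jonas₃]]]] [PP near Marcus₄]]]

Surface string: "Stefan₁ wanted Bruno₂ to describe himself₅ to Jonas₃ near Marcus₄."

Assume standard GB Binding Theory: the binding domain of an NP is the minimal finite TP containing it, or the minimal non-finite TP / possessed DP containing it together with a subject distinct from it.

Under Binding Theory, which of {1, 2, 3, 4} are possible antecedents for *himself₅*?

{2}

*himself* is an anaphor, so Principle A applies: it must be bound in its binding domain.
Binding domain of *himself₅*: the embedded TP, whose subject is Bruno₂.
*Stefan₁* c-commands the anaphor but is outside its binding domain → cannot satisfy Principle A.
*Bruno₂* c-commands the anaphor within its binding domain → licit binder.
*Jonas₃* does not c-command the anaphor → cannot bind it.
*Marcus₄* does not c-command the anaphor → cannot bind it.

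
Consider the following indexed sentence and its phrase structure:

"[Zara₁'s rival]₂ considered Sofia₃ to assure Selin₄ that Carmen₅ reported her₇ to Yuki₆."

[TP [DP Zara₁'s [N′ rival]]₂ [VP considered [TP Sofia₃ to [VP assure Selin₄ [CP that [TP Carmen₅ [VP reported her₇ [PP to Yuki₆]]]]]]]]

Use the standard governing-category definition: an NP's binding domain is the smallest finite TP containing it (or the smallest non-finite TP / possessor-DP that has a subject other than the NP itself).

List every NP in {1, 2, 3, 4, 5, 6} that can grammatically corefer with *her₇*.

{1, 2, 3, 4}

*her* is a pronoun, so Principle B applies: it must be free in its binding domain.
Binding domain of *her₇*: the embedded TP, whose subject is Carmen₅.
*Zara₁* and the pronoun do not c-command one another → neither Principle B nor Principle C is at stake; coindexation permitted.
*[Zara₁'s rival]₂* c-commands the pronoun but from outside its binding domain, and is not c-commanded by it → coindexation permitted.
*Sofia₃* c-commands the pronoun but from outside its binding domain, and is not c-commanded by it → coindexation permitted.
*Selin₄* c-commands the pronoun but from outside its binding domain, and is not c-commanded by it → coindexation permitted.
*Carmen₅* c-commands the pronoun within its binding domain → coindexation would violate Principle B.
*Yuki₆*: the pronoun c-commands this R-expression → coindexation would violate Principle C on *Yuki₆*.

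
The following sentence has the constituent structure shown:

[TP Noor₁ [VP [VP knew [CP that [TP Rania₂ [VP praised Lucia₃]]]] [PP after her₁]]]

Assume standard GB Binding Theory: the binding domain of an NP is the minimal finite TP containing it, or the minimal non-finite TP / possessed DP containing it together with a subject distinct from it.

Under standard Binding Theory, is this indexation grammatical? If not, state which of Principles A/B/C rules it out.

Principle B

The two coindexed NPs are *Noor₁* and *her₁*.
*her₁* is a pronoun. Its binding domain is the matrix TP, whose subject is Noor₁.
*Noor₁* c-commands it within that domain and carries the same index.
The pronoun is locally bound → Principle B violation.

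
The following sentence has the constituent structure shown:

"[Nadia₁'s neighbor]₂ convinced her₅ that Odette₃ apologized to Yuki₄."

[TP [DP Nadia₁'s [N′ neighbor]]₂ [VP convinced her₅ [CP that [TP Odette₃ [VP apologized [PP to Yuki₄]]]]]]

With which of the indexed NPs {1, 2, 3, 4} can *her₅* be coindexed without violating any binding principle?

*her* is a pronoun, so Principle B applies: it must be free in its binding domain.
Binding domain of *her₅*: the matrix TP, whose subject is [Nadia₁'s neighbor]₂.
*Nadia₁* and the pronoun do not c-command one another → neither Principle B nor Principle C is at stake; coindexation permitted.
*[Nadia₁'s neighbor]₂* c-commands the pronoun within its binding domain → coindexation would violate Principle B.
*Odette₃*: the pronoun c-commands this R-expression → coindexation would violate Principle C on *Odette₃*.
*Yuki₄*: the pronoun c-commands this R-expression → coindexation would violate Principle C on *Yuki₄*.

{1}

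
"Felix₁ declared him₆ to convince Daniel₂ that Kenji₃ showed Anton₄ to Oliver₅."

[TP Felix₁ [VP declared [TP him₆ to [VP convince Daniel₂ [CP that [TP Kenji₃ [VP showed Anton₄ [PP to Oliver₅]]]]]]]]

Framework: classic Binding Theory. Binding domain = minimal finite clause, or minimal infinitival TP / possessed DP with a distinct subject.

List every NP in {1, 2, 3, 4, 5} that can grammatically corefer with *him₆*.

*him* is a pronoun, so Principle B applies: it must be free in its binding domain.
Binding domain of *him₆*: the matrix TP, whose subject is Felix₁.
*Felix₁* c-commands the pronoun within its binding domain → coindexation would violate Principle B.
*Daniel₂*: the pronoun c-commands this R-expression → coindexation would violate Principle C on *Daniel₂*.
*Kenji₃*: the pronoun c-commands this R-expression → coindexation would violate Principle C on *Kenji₃*.
*Anton₄*: the pronoun c-commands this R-expression → coindexation would violate Principle C on *Anton₄*.
*Oliver₅*: the pronoun c-commands this R-expression → coindexation would violate Principle C on *Oliver₅*.

none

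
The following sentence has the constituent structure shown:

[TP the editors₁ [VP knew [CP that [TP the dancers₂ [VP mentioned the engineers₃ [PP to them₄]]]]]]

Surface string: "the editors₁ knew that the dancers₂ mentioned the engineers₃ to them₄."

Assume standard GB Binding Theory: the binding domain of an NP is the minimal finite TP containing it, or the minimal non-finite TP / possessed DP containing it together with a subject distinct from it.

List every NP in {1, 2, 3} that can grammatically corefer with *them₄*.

*them* is a pronoun, so Principle B applies: it must be free in its binding domain.
Binding domain of *them₄*: the embedded TP, whose subject is the dancers₂.
*the editors₁* c-commands the pronoun but from outside its binding domain, and is not c-commanded by it → coindexation permitted.
*the dancers₂* c-commands the pronoun within its binding domain → coindexation would violate Principle B.
*the engineers₃* c-commands the pronoun within its binding domain → coindexation would violate Principle B.

{1}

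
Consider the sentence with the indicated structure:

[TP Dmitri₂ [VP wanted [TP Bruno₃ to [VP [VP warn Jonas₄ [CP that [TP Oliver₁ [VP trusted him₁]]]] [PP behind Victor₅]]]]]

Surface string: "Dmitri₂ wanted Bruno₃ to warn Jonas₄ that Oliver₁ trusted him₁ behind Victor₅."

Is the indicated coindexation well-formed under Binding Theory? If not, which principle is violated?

Principle B

The two coindexed NPs are *Oliver₁* and *him₁*.
*him₁* is a pronoun. Its binding domain is the embedded TP, whose subject is Oliver₁.
*Oliver₁* c-commands it within that domain and carries the same index.
The pronoun is locally bound → Principle B violation.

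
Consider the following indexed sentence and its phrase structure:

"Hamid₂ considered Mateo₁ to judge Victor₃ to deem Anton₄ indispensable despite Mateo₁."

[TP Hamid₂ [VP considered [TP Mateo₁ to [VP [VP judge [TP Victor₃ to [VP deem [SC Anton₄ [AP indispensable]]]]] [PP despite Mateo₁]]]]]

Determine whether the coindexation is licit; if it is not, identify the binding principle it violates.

The two coindexed NPs are *Mateo₁* (the lower occurrence) and *Mateo₁* (the higher occurrence).
*Mateo₁* (the lower occurrence) is an R-expression. Principle C requires it to be free everywhere.
*Mateo₁* (the higher occurrence) c-commands it and carries the same index.
The R-expression is bound → Principle C violation.

Principle C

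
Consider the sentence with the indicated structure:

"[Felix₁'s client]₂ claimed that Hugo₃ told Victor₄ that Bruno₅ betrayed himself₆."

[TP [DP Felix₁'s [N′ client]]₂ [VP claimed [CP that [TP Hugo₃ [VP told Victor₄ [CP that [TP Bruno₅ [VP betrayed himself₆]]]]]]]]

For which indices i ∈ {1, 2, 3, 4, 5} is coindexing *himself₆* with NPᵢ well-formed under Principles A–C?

{5}

*himself* is an anaphor, so Principle A applies: it must be bound in its binding domain.
Binding domain of *himself₆*: the embedded TP, whose subject is Bruno₅.
*Felix₁* does not c-command the anaphor → cannot bind it.
*[Felix₁'s client]₂* c-commands the anaphor but is outside its binding domain → cannot satisfy Principle A.
*Hugo₃* c-commands the anaphor but is outside its binding domain → cannot satisfy Principle A.
*Victor₄* c-commands the anaphor but is outside its binding domain → cannot satisfy Principle A.
*Bruno₅* c-commands the anaphor within its binding domain → licit binder.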